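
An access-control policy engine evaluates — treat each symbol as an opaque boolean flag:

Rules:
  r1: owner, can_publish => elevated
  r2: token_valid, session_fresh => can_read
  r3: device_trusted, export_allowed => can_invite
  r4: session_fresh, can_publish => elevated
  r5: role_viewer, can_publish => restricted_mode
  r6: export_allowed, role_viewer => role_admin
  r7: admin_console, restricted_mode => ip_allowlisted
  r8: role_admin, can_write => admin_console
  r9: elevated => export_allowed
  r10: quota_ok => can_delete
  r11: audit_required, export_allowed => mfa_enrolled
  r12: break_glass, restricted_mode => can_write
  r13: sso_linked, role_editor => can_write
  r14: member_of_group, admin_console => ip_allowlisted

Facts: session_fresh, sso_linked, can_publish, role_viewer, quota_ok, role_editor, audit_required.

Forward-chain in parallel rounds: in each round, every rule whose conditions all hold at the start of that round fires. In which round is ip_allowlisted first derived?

Round 1 fires r4, r5, r10, r13, giving elevated, restricted_mode, can_delete, can_write.
Round 2 fires r9, giving export_allowed.
Round 3 fires r6, r11, giving role_admin, mfa_enrolled.
Round 4 fires r8, giving admin_console.
Round 5 fires r7, giving ip_allowlisted.
ip_allowlisted first appears in round 5.

5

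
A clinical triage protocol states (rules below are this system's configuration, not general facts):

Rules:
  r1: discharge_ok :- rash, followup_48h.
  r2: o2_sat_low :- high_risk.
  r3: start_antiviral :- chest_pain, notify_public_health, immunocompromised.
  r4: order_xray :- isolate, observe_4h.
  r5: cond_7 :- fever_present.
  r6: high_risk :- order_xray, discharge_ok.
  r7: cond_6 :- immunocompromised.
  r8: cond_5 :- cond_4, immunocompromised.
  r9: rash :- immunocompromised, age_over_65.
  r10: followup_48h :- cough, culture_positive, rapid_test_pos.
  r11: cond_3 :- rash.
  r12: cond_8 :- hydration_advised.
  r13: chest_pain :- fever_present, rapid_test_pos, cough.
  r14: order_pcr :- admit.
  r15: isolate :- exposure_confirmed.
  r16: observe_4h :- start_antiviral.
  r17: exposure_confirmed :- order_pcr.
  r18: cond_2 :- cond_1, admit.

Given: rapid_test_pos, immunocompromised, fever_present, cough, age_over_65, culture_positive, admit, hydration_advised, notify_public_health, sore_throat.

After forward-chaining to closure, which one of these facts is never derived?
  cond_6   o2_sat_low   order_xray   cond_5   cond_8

cond_5

Round 1: r5 [cond_7 :- fever_present.]; r7 [cond_6 :- immunocompromised.]; r9 [rash :- immunocompromised, age_over_65.]; r10 [followup_48h :- cough, culture_positive, rapid_test_pos.]; r12 [cond_8 :- hydration_advised.]; r13 [chest_pain :- fever_present, rapid_test_pos, cough.]; r14 [order_pcr :- admit.]. Adds cond_7, cond_6, rash, followup_48h, cond_8, chest_pain, order_pcr.
Round 2: r1 [discharge_ok :- rash, followup_48h.]; r3 [start_antiviral :- chest_pain, notify_public_health, immunocompromised.]; r11 [cond_3 :- rash.]; r17 [exposure_confirmed :- order_pcr.]. Adds discharge_ok, start_antiviral, cond_3, exposure_confirmed.
Round 3: r15 [isolate :- exposure_confirmed.]; r16 [observe_4h :- start_antiviral.]. Adds isolate, observe_4h.
Round 4: r4 [order_xray :- isolate, observe_4h.]. Adds order_xray.
Round 5: r6 [high_risk :- order_xray, discharge_ok.]. Adds high_risk.
Round 6: r2 [o2_sat_low :- high_risk.]. Adds o2_sat_low.
Derived: o2_sat_low (round 6), order_xray (round 4), cond_6 (round 1), cond_8 (round 1). cond_5 never appears in any round.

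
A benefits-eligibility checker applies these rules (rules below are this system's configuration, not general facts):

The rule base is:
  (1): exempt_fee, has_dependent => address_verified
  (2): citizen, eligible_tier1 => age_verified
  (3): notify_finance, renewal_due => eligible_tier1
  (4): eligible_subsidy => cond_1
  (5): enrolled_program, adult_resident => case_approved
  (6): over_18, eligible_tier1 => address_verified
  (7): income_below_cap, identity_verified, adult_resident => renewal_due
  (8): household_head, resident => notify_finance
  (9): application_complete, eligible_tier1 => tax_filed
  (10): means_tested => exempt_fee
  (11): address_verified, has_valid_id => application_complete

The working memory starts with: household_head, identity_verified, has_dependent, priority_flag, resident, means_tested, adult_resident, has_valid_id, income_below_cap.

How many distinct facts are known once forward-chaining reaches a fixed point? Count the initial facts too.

Round 1: (7) [income_below_cap, identity_verified, adult_resident => renewal_due]; (8) [household_head, resident => notify_finance]; (10) [means_tested => exempt_fee]. New: renewal_due, notify_finance, exempt_fee.
Round 2: (1) [exempt_fee, has_dependent => address_verified]; (3) [notify_finance, renewal_due => eligible_tier1]. New: address_verified, eligible_tier1.
Round 3: (11) [address_verified, has_valid_id => application_complete]. New: application_complete.
Round 4: (9) [application_complete, eligible_tier1 => tax_filed]. New: tax_filed.
Closure: {address_verified, adult_resident, application_complete, eligible_tier1, exempt_fee, has_dependent, has_valid_id, household_head, identity_verified, income_below_cap, means_tested, notify_finance, priority_flag, renewal_due, resident, tax_filed} — 16 facts.

16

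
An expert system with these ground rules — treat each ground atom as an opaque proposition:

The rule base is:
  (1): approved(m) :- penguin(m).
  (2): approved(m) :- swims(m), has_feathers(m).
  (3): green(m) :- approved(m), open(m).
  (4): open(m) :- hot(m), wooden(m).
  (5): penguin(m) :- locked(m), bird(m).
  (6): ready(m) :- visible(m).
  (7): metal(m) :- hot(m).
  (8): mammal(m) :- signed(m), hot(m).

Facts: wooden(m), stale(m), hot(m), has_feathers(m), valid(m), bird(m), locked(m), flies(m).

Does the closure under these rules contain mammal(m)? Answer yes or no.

no

Round 1 — (4), (5), (7), derive open(m), penguin(m), metal(m).
Round 2 — (1), derive approved(m).
Round 3 — (3), derive green(m).
Fixed point reached. mammal(m) is concluded only by (8); (8) needs signed(m) (never derived).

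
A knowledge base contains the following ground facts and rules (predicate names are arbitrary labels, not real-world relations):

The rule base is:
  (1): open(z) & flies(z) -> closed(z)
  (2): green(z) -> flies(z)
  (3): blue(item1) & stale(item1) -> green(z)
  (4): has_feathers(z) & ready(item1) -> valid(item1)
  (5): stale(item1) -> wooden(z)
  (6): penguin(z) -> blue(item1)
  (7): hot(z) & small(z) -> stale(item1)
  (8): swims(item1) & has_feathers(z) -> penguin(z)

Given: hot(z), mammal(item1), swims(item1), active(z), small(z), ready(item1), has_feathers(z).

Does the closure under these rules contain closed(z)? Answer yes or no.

Round 1 — (4), (7), (8), derive valid(item1), stale(item1), penguin(z).
Round 2 — (5), (6), derive wooden(z), blue(item1).
Round 3 — (3), derive green(z).
Round 4 — (2), derive flies(z).
Fixed point reached. closed(z) is concluded only by (1); (1) needs open(z) (never derived).

no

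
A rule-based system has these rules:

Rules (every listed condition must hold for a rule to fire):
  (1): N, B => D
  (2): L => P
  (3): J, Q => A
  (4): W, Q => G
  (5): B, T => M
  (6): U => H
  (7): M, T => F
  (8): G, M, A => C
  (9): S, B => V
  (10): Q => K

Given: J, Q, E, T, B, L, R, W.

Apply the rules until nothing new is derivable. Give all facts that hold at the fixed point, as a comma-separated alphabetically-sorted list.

Round 1 fires (2), (3), (4), (5), (10), giving P, A, G, M, K.
Round 2 fires (7), (8), giving F, C.

A, B, C, E, F, G, J, K, L, M, P, Q, R, T, W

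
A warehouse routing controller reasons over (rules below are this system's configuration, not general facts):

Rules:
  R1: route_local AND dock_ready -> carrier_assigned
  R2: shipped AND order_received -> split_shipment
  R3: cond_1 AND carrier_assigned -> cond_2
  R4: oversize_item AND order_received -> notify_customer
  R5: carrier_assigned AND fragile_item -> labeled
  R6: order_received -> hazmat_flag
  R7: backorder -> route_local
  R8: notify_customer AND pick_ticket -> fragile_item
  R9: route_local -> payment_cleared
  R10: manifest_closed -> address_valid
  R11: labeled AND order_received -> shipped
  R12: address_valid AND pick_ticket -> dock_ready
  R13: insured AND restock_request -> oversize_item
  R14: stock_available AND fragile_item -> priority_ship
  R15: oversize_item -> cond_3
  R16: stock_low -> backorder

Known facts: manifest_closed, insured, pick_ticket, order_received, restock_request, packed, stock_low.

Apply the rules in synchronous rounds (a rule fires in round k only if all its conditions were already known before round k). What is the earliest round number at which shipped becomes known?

Round 1: R6 [order_received -> hazmat_flag]; R10 [manifest_closed -> address_valid]; R13 [insured AND restock_request -> oversize_item]; R16 [stock_low -> backorder]. Adds hazmat_flag, address_valid, oversize_item, backorder.
Round 2: R4 [oversize_item AND order_received -> notify_customer]; R7 [backorder -> route_local]; R12 [address_valid AND pick_ticket -> dock_ready]; R15 [oversize_item -> cond_3]. Adds notify_customer, route_local, dock_ready, cond_3.
Round 3: R1 [route_local AND dock_ready -> carrier_assigned]; R8 [notify_customer AND pick_ticket -> fragile_item]; R9 [route_local -> payment_cleared]. Adds carrier_assigned, fragile_item, payment_cleared.
Round 4: R5 [carrier_assigned AND fragile_item -> labeled]. Adds labeled.
Round 5: R11 [labeled AND order_received -> shipped]. Adds shipped.
shipped first appears in round 5.

5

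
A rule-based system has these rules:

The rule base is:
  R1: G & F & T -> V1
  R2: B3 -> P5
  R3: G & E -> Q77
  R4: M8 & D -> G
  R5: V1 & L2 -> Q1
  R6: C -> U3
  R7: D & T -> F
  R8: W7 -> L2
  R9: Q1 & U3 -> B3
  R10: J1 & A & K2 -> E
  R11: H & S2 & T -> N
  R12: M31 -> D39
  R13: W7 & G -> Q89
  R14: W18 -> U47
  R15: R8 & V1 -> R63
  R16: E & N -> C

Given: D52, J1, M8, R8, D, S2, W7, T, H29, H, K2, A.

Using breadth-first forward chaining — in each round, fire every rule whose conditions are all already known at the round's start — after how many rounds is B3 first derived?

Round 1 fires R4, R7, R8, R10, R11, giving G, F, L2, E, N.
Round 2 fires R1, R3, R13, R16, giving V1, Q77, Q89, C.
Round 3 fires R5, R6, R15, giving Q1, U3, R63.
Round 4 fires R9, giving B3.
B3 first appears in round 4.

4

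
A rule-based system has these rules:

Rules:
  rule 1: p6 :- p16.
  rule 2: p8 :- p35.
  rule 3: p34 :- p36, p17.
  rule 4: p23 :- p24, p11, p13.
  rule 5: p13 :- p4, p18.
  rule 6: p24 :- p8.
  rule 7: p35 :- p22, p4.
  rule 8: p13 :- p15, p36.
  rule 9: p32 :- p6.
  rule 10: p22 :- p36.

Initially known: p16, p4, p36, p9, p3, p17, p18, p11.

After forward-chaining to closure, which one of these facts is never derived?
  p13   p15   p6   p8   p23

Round 1 fires rule 1, rule 3, rule 5, rule 10, giving p6, p34, p13, p22.
Round 2 fires rule 7, rule 9, giving p35, p32.
Round 3 fires rule 2, giving p8.
Round 4 fires rule 6, giving p24.
Round 5 fires rule 4, giving p23.
Derived: p13 (round 1), p6 (round 1), p23 (round 5), p8 (round 3). p15 never appears in any round.

p15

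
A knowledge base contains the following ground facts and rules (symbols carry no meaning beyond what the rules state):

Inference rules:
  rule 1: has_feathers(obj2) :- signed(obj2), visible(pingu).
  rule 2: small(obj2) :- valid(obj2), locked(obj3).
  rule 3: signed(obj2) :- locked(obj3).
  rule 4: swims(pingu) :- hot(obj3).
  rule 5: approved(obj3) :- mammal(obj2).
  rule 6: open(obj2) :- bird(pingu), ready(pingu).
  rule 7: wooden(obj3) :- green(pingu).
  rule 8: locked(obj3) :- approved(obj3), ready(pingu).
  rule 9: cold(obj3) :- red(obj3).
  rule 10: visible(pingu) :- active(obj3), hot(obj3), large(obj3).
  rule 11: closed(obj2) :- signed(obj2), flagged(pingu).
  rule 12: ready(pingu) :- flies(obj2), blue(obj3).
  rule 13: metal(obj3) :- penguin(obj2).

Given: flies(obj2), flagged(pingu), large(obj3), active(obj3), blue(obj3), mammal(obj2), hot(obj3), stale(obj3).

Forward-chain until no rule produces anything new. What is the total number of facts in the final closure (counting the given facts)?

16

Round 1 — rule 4, rule 5, rule 10, rule 12, derive swims(pingu), approved(obj3), visible(pingu), ready(pingu).
Round 2 — rule 8, derive locked(obj3).
Round 3 — rule 3, derive signed(obj2).
Round 4 — rule 1, rule 11, derive has_feathers(obj2), closed(obj2).
Closure: {active(obj3), approved(obj3), blue(obj3), closed(obj2), flagged(pingu), flies(obj2), has_feathers(obj2), hot(obj3), large(obj3), locked(obj3), mammal(obj2), ready(pingu), signed(obj2), stale(obj3), swims(pingu), visible(pingu)} — 16 facts.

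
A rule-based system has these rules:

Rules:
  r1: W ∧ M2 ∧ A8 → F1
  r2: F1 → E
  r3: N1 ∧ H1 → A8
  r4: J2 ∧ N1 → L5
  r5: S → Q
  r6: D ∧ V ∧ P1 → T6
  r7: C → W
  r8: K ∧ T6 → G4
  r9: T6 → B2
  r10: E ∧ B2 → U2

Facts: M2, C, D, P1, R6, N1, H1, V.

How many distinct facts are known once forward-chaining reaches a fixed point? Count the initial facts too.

Round 1: r3 [N1 ∧ H1 → A8]; r6 [D ∧ V ∧ P1 → T6]; r7 [C → W]. New: A8, T6, W.
Round 2: r1 [W ∧ M2 ∧ A8 → F1]; r9 [T6 → B2]. New: F1, B2.
Round 3: r2 [F1 → E]. New: E.
Round 4: r10 [E ∧ B2 → U2]. New: U2.
Closure: {A8, B2, C, D, E, F1, H1, M2, N1, P1, R6, T6, U2, V, W} — 15 facts.

15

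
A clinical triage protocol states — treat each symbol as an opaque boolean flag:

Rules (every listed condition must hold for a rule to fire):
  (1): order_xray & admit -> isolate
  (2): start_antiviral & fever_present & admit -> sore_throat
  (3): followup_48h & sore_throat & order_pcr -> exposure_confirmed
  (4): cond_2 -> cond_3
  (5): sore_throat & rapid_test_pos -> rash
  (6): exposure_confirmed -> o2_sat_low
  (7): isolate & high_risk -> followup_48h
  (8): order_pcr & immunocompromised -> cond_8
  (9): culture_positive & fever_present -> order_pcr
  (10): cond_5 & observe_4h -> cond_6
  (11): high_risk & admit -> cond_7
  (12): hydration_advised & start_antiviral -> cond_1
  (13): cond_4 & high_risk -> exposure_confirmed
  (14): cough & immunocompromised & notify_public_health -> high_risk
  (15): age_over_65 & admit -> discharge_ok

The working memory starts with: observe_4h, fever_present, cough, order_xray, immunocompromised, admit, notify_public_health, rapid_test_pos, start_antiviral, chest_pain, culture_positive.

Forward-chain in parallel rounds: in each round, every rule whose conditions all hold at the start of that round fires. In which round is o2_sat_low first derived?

Round 1 — (1), (2), (9), (14), derive isolate, sore_throat, order_pcr, high_risk.
Round 2 — (5), (7), (8), (11), derive rash, followup_48h, cond_8, cond_7.
Round 3 — (3), derive exposure_confirmed.
Round 4 — (6), derive o2_sat_low.
o2_sat_low first appears in round 4.

4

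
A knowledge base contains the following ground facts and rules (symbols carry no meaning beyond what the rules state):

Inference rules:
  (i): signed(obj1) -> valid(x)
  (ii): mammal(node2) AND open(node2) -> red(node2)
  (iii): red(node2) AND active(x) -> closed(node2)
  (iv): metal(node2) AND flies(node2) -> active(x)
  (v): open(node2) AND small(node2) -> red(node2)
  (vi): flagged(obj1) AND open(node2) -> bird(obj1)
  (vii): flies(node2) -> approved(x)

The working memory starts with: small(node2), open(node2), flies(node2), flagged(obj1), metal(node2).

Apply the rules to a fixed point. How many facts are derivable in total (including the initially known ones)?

10

Round 1: (iv) [metal(node2) AND flies(node2) -> active(x)]; (v) [open(node2) AND small(node2) -> red(node2)]; (vi) [flagged(obj1) AND open(node2) -> bird(obj1)]; (vii) [flies(node2) -> approved(x)]. Adds active(x), red(node2), bird(obj1), approved(x).
Round 2: (iii) [red(node2) AND active(x) -> closed(node2)]. Adds closed(node2).
Closure: {active(x), approved(x), bird(obj1), closed(node2), flagged(obj1), flies(node2), metal(node2), open(node2), red(node2), small(node2)} — 10 facts.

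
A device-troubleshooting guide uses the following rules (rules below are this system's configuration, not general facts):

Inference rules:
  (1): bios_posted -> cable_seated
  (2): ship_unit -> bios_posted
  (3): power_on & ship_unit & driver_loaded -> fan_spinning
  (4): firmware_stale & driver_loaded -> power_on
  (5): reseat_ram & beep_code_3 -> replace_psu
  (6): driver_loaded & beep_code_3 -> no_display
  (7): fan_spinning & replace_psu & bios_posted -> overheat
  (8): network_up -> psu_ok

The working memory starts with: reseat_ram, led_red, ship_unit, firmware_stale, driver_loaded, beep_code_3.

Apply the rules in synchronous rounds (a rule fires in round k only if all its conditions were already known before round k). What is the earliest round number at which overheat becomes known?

Round 1 — (2), (4), (5), (6), derive bios_posted, power_on, replace_psu, no_display.
Round 2 — (1), (3), derive cable_seated, fan_spinning.
Round 3 — (7), derive overheat.
overheat first appears in round 3.

3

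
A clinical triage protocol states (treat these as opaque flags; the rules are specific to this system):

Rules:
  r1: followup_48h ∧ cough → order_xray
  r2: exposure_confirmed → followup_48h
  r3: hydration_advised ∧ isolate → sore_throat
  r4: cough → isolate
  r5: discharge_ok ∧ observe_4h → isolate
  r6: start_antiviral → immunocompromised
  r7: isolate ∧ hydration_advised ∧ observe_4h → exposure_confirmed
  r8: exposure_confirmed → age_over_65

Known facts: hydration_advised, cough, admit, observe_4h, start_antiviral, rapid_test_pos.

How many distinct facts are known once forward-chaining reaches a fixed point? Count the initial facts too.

13

[1] r4 [cough → isolate]; r6 [start_antiviral → immunocompromised]. ⇒ new: isolate, immunocompromised.
[2] r3 [hydration_advised ∧ isolate → sore_throat]; r7 [isolate ∧ hydration_advised ∧ observe_4h → exposure_confirmed]. ⇒ new: sore_throat, exposure_confirmed.
[3] r2 [exposure_confirmed → followup_48h]; r8 [exposure_confirmed → age_over_65]. ⇒ new: followup_48h, age_over_65.
[4] r1 [followup_48h ∧ cough → order_xray]. ⇒ new: order_xray.
Closure: {admit, age_over_65, cough, exposure_confirmed, followup_48h, hydration_advised, immunocompromised, isolate, observe_4h, order_xray, rapid_test_pos, sore_throat, start_antiviral} — 13 facts.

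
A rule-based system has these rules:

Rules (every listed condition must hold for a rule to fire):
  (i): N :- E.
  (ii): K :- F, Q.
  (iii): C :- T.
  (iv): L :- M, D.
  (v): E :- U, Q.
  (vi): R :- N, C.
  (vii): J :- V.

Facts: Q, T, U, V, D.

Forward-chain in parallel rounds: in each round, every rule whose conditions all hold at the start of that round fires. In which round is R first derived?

[1] (iii) [C :- T.]; (v) [E :- U, Q.]; (vii) [J :- V.]. ⇒ new: C, E, J.
[2] (i) [N :- E.]. ⇒ new: N.
[3] (vi) [R :- N, C.]. ⇒ new: R.
R first appears in round 3.

3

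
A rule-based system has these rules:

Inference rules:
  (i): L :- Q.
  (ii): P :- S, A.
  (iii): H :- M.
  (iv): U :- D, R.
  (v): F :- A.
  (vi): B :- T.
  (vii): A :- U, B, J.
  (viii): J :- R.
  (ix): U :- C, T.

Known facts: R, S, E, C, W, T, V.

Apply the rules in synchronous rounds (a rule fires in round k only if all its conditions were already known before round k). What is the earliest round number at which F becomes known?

Round 1: (vi) [B :- T.]; (viii) [J :- R.]; (ix) [U :- C, T.]. New: B, J, U.
Round 2: (vii) [A :- U, B, J.]. New: A.
Round 3: (ii) [P :- S, A.]; (v) [F :- A.]. New: P, F.
F first appears in round 3.

3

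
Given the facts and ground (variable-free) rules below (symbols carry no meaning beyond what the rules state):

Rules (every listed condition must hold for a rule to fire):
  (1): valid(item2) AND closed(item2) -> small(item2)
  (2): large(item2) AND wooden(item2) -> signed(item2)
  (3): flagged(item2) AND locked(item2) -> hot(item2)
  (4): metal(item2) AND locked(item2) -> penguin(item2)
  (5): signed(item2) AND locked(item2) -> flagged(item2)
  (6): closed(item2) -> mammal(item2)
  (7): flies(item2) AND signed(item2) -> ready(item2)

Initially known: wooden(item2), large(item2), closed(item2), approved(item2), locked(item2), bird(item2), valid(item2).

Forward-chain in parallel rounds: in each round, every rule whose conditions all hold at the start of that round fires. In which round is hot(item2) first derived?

Round 1 — (1), (2), (6), derive small(item2), signed(item2), mammal(item2).
Round 2 — (5), derive flagged(item2).
Round 3 — (3), derive hot(item2).
hot(item2) first appears in round 3.

3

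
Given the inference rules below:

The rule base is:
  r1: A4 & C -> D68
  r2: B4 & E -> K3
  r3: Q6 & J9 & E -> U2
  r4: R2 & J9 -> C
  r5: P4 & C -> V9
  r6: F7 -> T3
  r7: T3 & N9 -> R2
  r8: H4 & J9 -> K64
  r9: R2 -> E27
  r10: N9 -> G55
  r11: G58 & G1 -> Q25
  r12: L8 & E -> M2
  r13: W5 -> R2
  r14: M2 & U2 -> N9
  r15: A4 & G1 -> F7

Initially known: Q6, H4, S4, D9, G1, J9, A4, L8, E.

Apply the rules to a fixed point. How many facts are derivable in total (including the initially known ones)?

20

[1] r3 [Q6 & J9 & E -> U2]; r8 [H4 & J9 -> K64]; r12 [L8 & E -> M2]; r15 [A4 & G1 -> F7]. ⇒ new: U2, K64, M2, F7.
[2] r6 [F7 -> T3]; r14 [M2 & U2 -> N9]. ⇒ new: T3, N9.
[3] r7 [T3 & N9 -> R2]; r10 [N9 -> G55]. ⇒ new: R2, G55.
[4] r4 [R2 & J9 -> C]; r9 [R2 -> E27]. ⇒ new: C, E27.
[5] r1 [A4 & C -> D68]. ⇒ new: D68.
Closure: {A4, C, D68, D9, E, E27, F7, G1, G55, H4, J9, K64, L8, M2, N9, Q6, R2, S4, T3, U2} — 20 facts.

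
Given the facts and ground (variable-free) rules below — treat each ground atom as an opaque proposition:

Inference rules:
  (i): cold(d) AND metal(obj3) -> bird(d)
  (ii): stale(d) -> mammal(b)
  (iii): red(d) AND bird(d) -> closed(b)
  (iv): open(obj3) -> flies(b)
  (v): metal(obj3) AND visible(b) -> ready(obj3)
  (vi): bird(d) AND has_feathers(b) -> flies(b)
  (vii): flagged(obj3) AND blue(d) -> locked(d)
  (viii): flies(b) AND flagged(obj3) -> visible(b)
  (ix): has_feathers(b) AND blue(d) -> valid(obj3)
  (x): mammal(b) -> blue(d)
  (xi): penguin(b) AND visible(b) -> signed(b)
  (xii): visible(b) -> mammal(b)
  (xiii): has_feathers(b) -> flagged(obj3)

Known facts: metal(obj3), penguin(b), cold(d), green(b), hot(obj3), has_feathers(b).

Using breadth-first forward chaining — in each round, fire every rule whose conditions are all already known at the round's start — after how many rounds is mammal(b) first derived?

4

Round 1 — (i), (xiii), derive bird(d), flagged(obj3).
Round 2 — (vi), derive flies(b).
Round 3 — (viii), derive visible(b).
Round 4 — (v), (xi), (xii), derive ready(obj3), signed(b), mammal(b).
mammal(b) first appears in round 4.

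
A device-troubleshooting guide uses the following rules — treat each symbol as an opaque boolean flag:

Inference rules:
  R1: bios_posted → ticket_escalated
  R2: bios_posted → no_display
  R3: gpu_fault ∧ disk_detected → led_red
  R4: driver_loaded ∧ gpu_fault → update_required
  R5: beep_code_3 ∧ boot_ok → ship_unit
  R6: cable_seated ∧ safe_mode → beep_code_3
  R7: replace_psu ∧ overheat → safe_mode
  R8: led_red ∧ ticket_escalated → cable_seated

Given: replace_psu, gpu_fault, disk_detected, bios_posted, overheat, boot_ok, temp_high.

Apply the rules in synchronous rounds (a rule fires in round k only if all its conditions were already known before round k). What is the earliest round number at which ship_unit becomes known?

4

Round 1 — R1, R2, R3, R7, derive ticket_escalated, no_display, led_red, safe_mode.
Round 2 — R8, derive cable_seated.
Round 3 — R6, derive beep_code_3.
Round 4 — R5, derive ship_unit.
ship_unit first appears in round 4.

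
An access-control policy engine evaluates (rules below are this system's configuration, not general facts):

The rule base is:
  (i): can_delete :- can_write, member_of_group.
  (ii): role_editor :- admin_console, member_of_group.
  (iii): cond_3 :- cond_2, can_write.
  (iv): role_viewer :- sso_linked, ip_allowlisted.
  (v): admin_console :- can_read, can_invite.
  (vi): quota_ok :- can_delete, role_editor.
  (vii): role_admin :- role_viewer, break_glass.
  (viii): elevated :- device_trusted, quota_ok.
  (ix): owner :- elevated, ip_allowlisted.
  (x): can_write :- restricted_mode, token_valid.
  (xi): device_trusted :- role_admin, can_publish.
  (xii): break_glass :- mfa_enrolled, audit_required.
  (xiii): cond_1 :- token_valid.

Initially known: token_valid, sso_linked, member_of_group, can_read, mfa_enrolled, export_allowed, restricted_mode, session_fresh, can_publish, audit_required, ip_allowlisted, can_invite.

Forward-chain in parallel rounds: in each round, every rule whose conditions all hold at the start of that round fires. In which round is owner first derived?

5

Round 1 fires (iv), (v), (x), (xii), (xiii), giving role_viewer, admin_console, can_write, break_glass, cond_1.
Round 2 fires (i), (ii), (vii), giving can_delete, role_editor, role_admin.
Round 3 fires (vi), (xi), giving quota_ok, device_trusted.
Round 4 fires (viii), giving elevated.
Round 5 fires (ix), giving owner.
owner first appears in round 5.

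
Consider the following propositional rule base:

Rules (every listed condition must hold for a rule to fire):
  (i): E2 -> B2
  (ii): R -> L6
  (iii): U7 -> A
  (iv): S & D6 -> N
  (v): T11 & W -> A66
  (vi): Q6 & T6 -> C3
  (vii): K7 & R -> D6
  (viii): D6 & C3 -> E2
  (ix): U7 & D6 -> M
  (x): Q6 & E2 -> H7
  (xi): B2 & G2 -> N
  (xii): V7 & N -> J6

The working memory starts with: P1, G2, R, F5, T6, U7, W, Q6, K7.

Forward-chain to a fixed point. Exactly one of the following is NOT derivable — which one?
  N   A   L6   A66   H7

Round 1 fires (ii), (iii), (vi), (vii), giving L6, A, C3, D6.
Round 2 fires (viii), (ix), giving E2, M.
Round 3 fires (i), (x), giving B2, H7.
Round 4 fires (xi), giving N.
Derived: L6 (round 1), A (round 1), H7 (round 3), N (round 4). A66 never appears in any round.

A66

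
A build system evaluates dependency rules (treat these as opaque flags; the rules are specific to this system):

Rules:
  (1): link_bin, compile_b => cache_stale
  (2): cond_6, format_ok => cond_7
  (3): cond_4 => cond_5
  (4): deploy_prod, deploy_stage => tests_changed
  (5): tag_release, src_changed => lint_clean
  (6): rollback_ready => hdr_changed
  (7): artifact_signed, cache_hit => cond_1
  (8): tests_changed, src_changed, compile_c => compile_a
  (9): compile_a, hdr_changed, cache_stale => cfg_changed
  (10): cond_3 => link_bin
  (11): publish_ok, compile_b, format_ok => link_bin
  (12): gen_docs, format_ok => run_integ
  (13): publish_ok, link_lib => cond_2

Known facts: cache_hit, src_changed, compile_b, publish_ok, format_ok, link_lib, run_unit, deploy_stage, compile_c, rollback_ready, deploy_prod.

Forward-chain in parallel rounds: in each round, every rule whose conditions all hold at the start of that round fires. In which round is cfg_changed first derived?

Round 1: (4) [deploy_prod, deploy_stage => tests_changed]; (6) [rollback_ready => hdr_changed]; (11) [publish_ok, compile_b, format_ok => link_bin]; (13) [publish_ok, link_lib => cond_2]. Adds tests_changed, hdr_changed, link_bin, cond_2.
Round 2: (1) [link_bin, compile_b => cache_stale]; (8) [tests_changed, src_changed, compile_c => compile_a]. Adds cache_stale, compile_a.
Round 3: (9) [compile_a, hdr_changed, cache_stale => cfg_changed]. Adds cfg_changed.
cfg_changed first appears in round 3.

3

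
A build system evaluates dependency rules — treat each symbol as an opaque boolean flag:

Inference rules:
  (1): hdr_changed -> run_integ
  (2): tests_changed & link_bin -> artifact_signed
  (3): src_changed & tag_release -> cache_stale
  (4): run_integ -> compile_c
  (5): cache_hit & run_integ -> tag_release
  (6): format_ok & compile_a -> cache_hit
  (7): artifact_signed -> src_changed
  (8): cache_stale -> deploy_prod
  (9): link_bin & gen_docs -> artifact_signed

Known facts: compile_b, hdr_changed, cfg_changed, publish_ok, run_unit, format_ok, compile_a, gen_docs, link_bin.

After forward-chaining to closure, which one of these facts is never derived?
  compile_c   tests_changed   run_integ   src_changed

tests_changed

Round 1 — (1), (6), (9), derive run_integ, cache_hit, artifact_signed.
Round 2 — (4), (5), (7), derive compile_c, tag_release, src_changed.
Round 3 — (3), derive cache_stale.
Round 4 — (8), derive deploy_prod.
Derived: src_changed (round 2), run_integ (round 1), compile_c (round 2). tests_changed never appears in any round.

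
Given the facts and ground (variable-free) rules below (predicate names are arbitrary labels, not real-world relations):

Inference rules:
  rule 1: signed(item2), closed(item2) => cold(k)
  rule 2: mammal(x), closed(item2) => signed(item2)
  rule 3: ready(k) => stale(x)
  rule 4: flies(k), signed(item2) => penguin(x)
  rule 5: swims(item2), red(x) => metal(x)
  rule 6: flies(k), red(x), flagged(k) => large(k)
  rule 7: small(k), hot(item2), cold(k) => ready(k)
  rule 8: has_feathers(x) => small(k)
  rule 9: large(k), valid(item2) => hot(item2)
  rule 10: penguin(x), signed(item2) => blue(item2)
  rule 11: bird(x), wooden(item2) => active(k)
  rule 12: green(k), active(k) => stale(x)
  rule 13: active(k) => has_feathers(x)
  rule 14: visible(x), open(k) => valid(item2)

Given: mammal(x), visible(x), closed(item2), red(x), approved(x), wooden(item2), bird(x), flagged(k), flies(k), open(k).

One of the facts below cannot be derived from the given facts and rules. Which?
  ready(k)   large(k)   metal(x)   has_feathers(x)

metal(x)

Round 1 — rule 2, rule 6, rule 11, rule 14, derive signed(item2), large(k), active(k), valid(item2).
Round 2 — rule 1, rule 4, rule 9, rule 13, derive cold(k), penguin(x), hot(item2), has_feathers(x).
Round 3 — rule 8, rule 10, derive small(k), blue(item2).
Round 4 — rule 7, derive ready(k).
Round 5 — rule 3, derive stale(x).
Derived: ready(k) (round 4), has_feathers(x) (round 2), large(k) (round 1). metal(x) never appears in any round.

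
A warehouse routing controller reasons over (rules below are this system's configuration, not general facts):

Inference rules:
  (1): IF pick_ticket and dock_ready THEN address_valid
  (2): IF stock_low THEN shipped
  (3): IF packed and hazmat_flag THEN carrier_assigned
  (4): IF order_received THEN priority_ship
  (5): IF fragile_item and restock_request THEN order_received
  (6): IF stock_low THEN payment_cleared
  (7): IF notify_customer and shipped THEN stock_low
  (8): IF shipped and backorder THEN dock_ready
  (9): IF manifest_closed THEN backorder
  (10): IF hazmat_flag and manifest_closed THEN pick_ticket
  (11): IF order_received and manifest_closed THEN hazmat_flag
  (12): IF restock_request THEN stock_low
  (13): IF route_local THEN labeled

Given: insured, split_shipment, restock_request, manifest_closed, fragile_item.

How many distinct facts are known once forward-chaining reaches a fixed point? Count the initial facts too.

15

Round 1: (5) [IF fragile_item and restock_request THEN order_received]; (9) [IF manifest_closed THEN backorder]; (12) [IF restock_request THEN stock_low]. Adds order_received, backorder, stock_low.
Round 2: (2) [IF stock_low THEN shipped]; (4) [IF order_received THEN priority_ship]; (6) [IF stock_low THEN payment_cleared]; (11) [IF order_received and manifest_closed THEN hazmat_flag]. Adds shipped, priority_ship, payment_cleared, hazmat_flag.
Round 3: (8) [IF shipped and backorder THEN dock_ready]; (10) [IF hazmat_flag and manifest_closed THEN pick_ticket]. Adds dock_ready, pick_ticket.
Round 4: (1) [IF pick_ticket and dock_ready THEN address_valid]. Adds address_valid.
Closure: {address_valid, backorder, dock_ready, fragile_item, hazmat_flag, insured, manifest_closed, order_received, payment_cleared, pick_ticket, priority_ship, restock_request, shipped, split_shipment, stock_low} — 15 facts.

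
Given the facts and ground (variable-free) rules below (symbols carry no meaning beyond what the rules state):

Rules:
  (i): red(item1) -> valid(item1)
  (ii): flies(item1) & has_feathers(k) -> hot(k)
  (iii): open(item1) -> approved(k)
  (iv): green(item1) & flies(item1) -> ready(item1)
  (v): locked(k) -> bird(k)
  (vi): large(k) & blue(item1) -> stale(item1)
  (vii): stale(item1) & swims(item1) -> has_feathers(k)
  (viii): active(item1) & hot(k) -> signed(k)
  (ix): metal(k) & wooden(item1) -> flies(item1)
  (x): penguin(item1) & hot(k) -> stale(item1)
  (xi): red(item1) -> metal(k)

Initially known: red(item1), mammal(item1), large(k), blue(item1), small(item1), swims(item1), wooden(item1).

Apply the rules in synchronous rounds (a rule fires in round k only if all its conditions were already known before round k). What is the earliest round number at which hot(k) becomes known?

Round 1 — (i), (vi), (xi), derive valid(item1), stale(item1), metal(k).
Round 2 — (vii), (ix), derive has_feathers(k), flies(item1).
Round 3 — (ii), derive hot(k).
hot(k) first appears in round 3.

3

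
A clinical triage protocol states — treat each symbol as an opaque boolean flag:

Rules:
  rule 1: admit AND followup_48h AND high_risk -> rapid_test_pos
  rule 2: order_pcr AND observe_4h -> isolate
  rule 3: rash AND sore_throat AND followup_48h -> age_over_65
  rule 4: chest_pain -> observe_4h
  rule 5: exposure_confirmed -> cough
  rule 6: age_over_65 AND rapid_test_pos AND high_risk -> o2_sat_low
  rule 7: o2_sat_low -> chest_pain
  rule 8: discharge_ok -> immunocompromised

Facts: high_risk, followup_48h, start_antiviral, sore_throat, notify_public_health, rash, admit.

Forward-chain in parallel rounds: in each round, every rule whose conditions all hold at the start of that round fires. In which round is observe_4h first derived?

[1] rule 1 [admit AND followup_48h AND high_risk -> rapid_test_pos]; rule 3 [rash AND sore_throat AND followup_48h -> age_over_65]. ⇒ new: rapid_test_pos, age_over_65.
[2] rule 6 [age_over_65 AND rapid_test_pos AND high_risk -> o2_sat_low]. ⇒ new: o2_sat_low.
[3] rule 7 [o2_sat_low -> chest_pain]. ⇒ new: chest_pain.
[4] rule 4 [chest_pain -> observe_4h]. ⇒ new: observe_4h.
observe_4h first appears in round 4.

4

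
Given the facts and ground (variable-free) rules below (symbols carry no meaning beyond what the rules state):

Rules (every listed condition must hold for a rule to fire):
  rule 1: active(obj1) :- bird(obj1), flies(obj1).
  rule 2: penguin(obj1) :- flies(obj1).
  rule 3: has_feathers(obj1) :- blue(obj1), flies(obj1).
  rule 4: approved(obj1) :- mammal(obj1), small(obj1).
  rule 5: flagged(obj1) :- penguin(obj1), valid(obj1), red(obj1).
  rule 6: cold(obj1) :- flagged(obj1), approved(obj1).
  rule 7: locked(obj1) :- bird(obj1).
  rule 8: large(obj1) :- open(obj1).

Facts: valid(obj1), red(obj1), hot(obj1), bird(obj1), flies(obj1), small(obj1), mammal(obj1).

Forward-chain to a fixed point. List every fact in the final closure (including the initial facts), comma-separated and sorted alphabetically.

active(obj1), approved(obj1), bird(obj1), cold(obj1), flagged(obj1), flies(obj1), hot(obj1), locked(obj1), mammal(obj1), penguin(obj1), red(obj1), small(obj1), valid(obj1)

Round 1 fires rule 1, rule 2, rule 4, rule 7, giving active(obj1), penguin(obj1), approved(obj1), locked(obj1).
Round 2 fires rule 5, giving flagged(obj1).
Round 3 fires rule 6, giving cold(obj1).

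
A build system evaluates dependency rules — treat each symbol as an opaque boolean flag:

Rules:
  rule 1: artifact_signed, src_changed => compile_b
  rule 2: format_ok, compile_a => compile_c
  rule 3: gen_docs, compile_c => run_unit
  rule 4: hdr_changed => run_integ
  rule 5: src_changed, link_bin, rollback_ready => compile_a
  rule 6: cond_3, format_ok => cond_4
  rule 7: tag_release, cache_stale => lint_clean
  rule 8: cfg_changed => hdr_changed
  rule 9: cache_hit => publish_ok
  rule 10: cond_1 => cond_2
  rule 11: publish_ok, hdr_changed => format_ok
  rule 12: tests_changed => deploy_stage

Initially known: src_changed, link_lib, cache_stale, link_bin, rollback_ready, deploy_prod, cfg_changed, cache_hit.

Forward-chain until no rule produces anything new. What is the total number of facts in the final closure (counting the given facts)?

14

Round 1: rule 5 [src_changed, link_bin, rollback_ready => compile_a]; rule 8 [cfg_changed => hdr_changed]; rule 9 [cache_hit => publish_ok]. Adds compile_a, hdr_changed, publish_ok.
Round 2: rule 4 [hdr_changed => run_integ]; rule 11 [publish_ok, hdr_changed => format_ok]. Adds run_integ, format_ok.
Round 3: rule 2 [format_ok, compile_a => compile_c]. Adds compile_c.
Closure: {cache_hit, cache_stale, cfg_changed, compile_a, compile_c, deploy_prod, format_ok, hdr_changed, link_bin, link_lib, publish_ok, rollback_ready, run_integ, src_changed} — 14 facts.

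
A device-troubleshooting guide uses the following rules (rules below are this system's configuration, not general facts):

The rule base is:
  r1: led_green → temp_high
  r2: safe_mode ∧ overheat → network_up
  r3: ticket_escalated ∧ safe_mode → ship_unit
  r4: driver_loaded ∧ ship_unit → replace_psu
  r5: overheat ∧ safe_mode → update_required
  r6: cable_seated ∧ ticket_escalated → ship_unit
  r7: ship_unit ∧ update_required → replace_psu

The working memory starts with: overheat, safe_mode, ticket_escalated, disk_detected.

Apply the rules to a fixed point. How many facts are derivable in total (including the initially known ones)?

Round 1 fires r2, r3, r5, giving network_up, ship_unit, update_required.
Round 2 fires r7, giving replace_psu.
Closure: {disk_detected, network_up, overheat, replace_psu, safe_mode, ship_unit, ticket_escalated, update_required} — 8 facts.

8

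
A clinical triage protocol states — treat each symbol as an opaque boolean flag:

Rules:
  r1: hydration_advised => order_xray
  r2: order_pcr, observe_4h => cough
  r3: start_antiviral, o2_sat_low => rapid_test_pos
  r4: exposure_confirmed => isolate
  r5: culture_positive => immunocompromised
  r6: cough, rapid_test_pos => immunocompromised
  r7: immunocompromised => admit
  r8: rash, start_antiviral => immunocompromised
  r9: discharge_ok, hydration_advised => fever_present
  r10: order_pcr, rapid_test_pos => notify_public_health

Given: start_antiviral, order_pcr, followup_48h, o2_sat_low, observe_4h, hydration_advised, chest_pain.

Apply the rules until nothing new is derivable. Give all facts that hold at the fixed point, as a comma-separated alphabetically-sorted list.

Round 1 — r1, r2, r3, derive order_xray, cough, rapid_test_pos.
Round 2 — r6, r10, derive immunocompromised, notify_public_health.
Round 3 — r7, derive admit.

admit, chest_pain, cough, followup_48h, hydration_advised, immunocompromised, notify_public_health, o2_sat_low, observe_4h, order_pcr, order_xray, rapid_test_pos, start_antiviral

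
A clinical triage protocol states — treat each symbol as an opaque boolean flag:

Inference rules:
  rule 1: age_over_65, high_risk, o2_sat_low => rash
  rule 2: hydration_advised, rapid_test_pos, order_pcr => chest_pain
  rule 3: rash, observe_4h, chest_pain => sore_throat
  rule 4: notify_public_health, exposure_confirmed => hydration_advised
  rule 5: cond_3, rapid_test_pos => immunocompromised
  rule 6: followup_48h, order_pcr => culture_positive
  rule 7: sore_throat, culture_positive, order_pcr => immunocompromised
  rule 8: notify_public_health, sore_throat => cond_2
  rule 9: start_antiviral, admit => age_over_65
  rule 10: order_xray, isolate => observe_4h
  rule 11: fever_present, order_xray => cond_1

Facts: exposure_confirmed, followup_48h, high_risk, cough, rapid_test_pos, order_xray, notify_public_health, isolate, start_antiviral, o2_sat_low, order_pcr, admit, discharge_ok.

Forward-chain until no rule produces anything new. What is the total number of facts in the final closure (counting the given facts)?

Round 1: rule 4 [notify_public_health, exposure_confirmed => hydration_advised]; rule 6 [followup_48h, order_pcr => culture_positive]; rule 9 [start_antiviral, admit => age_over_65]; rule 10 [order_xray, isolate => observe_4h]. Adds hydration_advised, culture_positive, age_over_65, observe_4h.
Round 2: rule 1 [age_over_65, high_risk, o2_sat_low => rash]; rule 2 [hydration_advised, rapid_test_pos, order_pcr => chest_pain]. Adds rash, chest_pain.
Round 3: rule 3 [rash, observe_4h, chest_pain => sore_throat]. Adds sore_throat.
Round 4: rule 7 [sore_throat, culture_positive, order_pcr => immunocompromised]; rule 8 [notify_public_health, sore_throat => cond_2]. Adds immunocompromised, cond_2.
Closure: {admit, age_over_65, chest_pain, cond_2, cough, culture_positive, discharge_ok, exposure_confirmed, followup_48h, high_risk, hydration_advised, immunocompromised, isolate, notify_public_health, o2_sat_low, observe_4h, order_pcr, order_xray, rapid_test_pos, rash, sore_throat, start_antiviral} — 22 facts.

22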